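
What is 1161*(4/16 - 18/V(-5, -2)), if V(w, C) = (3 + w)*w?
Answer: -35991/20 ≈ -1799.6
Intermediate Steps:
V(w, C) = w*(3 + w)
1161*(4/16 - 18/V(-5, -2)) = 1161*(4/16 - 18*(-1/(5*(3 - 5)))) = 1161*(4*(1/16) - 18/((-5*(-2)))) = 1161*(¼ - 18/10) = 1161*(¼ - 18*⅒) = 1161*(¼ - 9/5) = 1161*(-31/20) = -35991/20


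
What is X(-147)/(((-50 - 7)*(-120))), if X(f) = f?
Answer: -49/2280 ≈ -0.021491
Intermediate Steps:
X(-147)/(((-50 - 7)*(-120))) = -147*(-1/(120*(-50 - 7))) = -147/((-57*(-120))) = -147/6840 = -147*1/6840 = -49/2280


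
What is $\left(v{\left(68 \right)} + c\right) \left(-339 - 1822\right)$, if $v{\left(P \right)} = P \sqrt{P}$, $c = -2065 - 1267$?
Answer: $7200452 - 293896 \sqrt{17} \approx 5.9887 \cdot 10^{6}$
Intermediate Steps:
$c = -3332$ ($c = -2065 - 1267 = -3332$)
$v{\left(P \right)} = P^{\frac{3}{2}}$
$\left(v{\left(68 \right)} + c\right) \left(-339 - 1822\right) = \left(68^{\frac{3}{2}} - 3332\right) \left(-339 - 1822\right) = \left(136 \sqrt{17} - 3332\right) \left(-2161\right) = \left(-3332 + 136 \sqrt{17}\right) \left(-2161\right) = 7200452 - 293896 \sqrt{17}$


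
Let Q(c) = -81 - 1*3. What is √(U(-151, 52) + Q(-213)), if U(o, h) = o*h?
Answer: 16*I*√31 ≈ 89.084*I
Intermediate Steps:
U(o, h) = h*o
Q(c) = -84 (Q(c) = -81 - 3 = -84)
√(U(-151, 52) + Q(-213)) = √(52*(-151) - 84) = √(-7852 - 84) = √(-7936) = 16*I*√31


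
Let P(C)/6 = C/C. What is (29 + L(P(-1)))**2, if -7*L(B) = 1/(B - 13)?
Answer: 2022084/2401 ≈ 842.18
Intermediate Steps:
P(C) = 6 (P(C) = 6*(C/C) = 6*1 = 6)
L(B) = -1/(7*(-13 + B)) (L(B) = -1/(7*(B - 13)) = -1/(7*(-13 + B)))
(29 + L(P(-1)))**2 = (29 - 1/(-91 + 7*6))**2 = (29 - 1/(-91 + 42))**2 = (29 - 1/(-49))**2 = (29 - 1*(-1/49))**2 = (29 + 1/49)**2 = (1422/49)**2 = 2022084/2401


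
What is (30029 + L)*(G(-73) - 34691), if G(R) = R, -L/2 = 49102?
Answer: 2370035700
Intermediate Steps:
L = -98204 (L = -2*49102 = -98204)
(30029 + L)*(G(-73) - 34691) = (30029 - 98204)*(-73 - 34691) = -68175*(-34764) = 2370035700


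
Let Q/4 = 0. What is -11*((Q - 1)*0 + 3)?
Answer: -33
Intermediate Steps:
Q = 0 (Q = 4*0 = 0)
-11*((Q - 1)*0 + 3) = -11*((0 - 1)*0 + 3) = -11*(-1*0 + 3) = -11*(0 + 3) = -11*3 = -33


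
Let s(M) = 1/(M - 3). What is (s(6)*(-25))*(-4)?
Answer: 100/3 ≈ 33.333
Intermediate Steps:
s(M) = 1/(-3 + M)
(s(6)*(-25))*(-4) = (-25/(-3 + 6))*(-4) = (-25/3)*(-4) = ((1/3)*(-25))*(-4) = -25/3*(-4) = 100/3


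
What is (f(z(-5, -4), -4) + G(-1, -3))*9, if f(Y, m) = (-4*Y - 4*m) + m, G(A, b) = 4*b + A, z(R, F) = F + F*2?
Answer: 423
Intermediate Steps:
z(R, F) = 3*F (z(R, F) = F + 2*F = 3*F)
G(A, b) = A + 4*b
f(Y, m) = -4*Y - 3*m
(f(z(-5, -4), -4) + G(-1, -3))*9 = ((-12*(-4) - 3*(-4)) + (-1 + 4*(-3)))*9 = ((-4*(-12) + 12) + (-1 - 12))*9 = ((48 + 12) - 13)*9 = (60 - 13)*9 = 47*9 = 423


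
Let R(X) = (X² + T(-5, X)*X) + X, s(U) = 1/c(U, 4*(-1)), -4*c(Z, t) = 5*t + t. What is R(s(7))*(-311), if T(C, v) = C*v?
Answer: -311/18 ≈ -17.278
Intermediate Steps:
c(Z, t) = -3*t/2 (c(Z, t) = -(5*t + t)/4 = -3*t/2)
s(U) = ⅙ (s(U) = 1/(-6*(-1)) = 1/(-3/2*(-4)) = 1/6 = ⅙)
R(X) = X - 4*X² (R(X) = (X² + (-5*X)*X) + X = (X² - 5*X²) + X = -4*X² + X = X - 4*X²)
R(s(7))*(-311) = ((1 - 4*⅙)/6)*(-311) = ((1 - ⅔)/6)*(-311) = ((⅙)*(⅓))*(-311) = (1/18)*(-311) = -311/18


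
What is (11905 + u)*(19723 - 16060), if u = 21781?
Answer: 123391818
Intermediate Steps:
(11905 + u)*(19723 - 16060) = (11905 + 21781)*(19723 - 16060) = 33686*3663 = 123391818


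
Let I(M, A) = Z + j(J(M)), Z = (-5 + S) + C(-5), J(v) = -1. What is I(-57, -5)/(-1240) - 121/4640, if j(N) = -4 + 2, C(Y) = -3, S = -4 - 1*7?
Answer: -263/28768 ≈ -0.0091421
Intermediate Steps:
S = -11 (S = -4 - 7 = -11)
j(N) = -2
Z = -19 (Z = (-5 - 11) - 3 = -16 - 3 = -19)
I(M, A) = -21 (I(M, A) = -19 - 2 = -21)
I(-57, -5)/(-1240) - 121/4640 = -21/(-1240) - 121/4640 = -21*(-1/1240) - 121*1/4640 = 21/1240 - 121/4640 = -263/28768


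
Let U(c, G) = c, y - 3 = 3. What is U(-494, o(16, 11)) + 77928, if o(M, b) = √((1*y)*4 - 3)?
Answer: 77434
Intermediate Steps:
y = 6 (y = 3 + 3 = 6)
o(M, b) = √21 (o(M, b) = √((1*6)*4 - 3) = √(6*4 - 3) = √(24 - 3) = √21)
U(-494, o(16, 11)) + 77928 = -494 + 77928 = 77434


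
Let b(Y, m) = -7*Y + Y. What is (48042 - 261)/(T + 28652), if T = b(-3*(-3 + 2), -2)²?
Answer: 47781/28976 ≈ 1.6490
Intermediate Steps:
b(Y, m) = -6*Y
T = 324 (T = (-(-18)*(-3 + 2))² = (-(-18)*(-1))² = (-6*3)² = (-18)² = 324)
(48042 - 261)/(T + 28652) = (48042 - 261)/(324 + 28652) = 47781/28976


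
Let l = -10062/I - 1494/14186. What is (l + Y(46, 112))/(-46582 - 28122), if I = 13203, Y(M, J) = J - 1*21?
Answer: -468934199/388663658712 ≈ -0.0012065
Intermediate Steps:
Y(M, J) = -21 + J (Y(M, J) = J - 21 = -21 + J)
l = -9025823/10405431 (l = -10062/13203 - 1494/14186 = -10062*1/13203 - 1494*1/14186 = -1118/1467 - 747/7093 = -9025823/10405431 ≈ -0.86741)
(l + Y(46, 112))/(-46582 - 28122) = (-9025823/10405431 + (-21 + 112))/(-46582 - 28122) = (-9025823/10405431 + 91)/(-74704) = (937868398/10405431)*(-1/74704) = -468934199/388663658712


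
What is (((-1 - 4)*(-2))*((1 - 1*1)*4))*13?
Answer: 0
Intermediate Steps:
(((-1 - 4)*(-2))*((1 - 1*1)*4))*13 = ((-5*(-2))*((1 - 1)*4))*13 = (10*(0*4))*13 = (10*0)*13 = 0*13 = 0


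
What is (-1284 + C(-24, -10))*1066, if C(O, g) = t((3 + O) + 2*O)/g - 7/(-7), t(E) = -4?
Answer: -6836258/5 ≈ -1.3673e+6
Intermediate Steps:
C(O, g) = 1 - 4/g (C(O, g) = -4/g - 7/(-7) = -4/g - 7*(-⅐) = -4/g + 1 = 1 - 4/g)
(-1284 + C(-24, -10))*1066 = (-1284 + (-4 - 10)/(-10))*1066 = (-1284 - ⅒*(-14))*1066 = (-1284 + 7/5)*1066 = -6413/5*1066 = -6836258/5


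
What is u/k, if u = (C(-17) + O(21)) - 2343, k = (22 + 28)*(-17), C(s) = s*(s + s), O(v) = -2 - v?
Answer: 894/425 ≈ 2.1035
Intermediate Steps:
C(s) = 2*s² (C(s) = s*(2*s) = 2*s²)
k = -850 (k = 50*(-17) = -850)
u = -1788 (u = (2*(-17)² + (-2 - 1*21)) - 2343 = (2*289 + (-2 - 21)) - 2343 = (578 - 23) - 2343 = 555 - 2343 = -1788)
u/k = -1788/(-850) = -1788*(-1/850) = 894/425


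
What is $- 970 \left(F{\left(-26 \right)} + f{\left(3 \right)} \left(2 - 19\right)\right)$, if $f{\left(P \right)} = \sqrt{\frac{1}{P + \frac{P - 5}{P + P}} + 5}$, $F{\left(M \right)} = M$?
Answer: $25220 + \frac{8245 \sqrt{86}}{2} \approx 63451.0$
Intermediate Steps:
$f{\left(P \right)} = \sqrt{5 + \frac{1}{P + \frac{-5 + P}{2 P}}}$ ($f{\left(P \right)} = \sqrt{\frac{1}{P + \frac{-5 + P}{2 P}} + 5} = \sqrt{5 + \frac{1}{P + \frac{-5 + P}{2 P}}}$)
$- 970 \left(F{\left(-26 \right)} + f{\left(3 \right)} \left(2 - 19\right)\right) = - 970 \left(-26 + \sqrt{\frac{-25 + 7 \cdot 3 + 10 \cdot 3^{2}}{-5 + 3 + 2 \cdot 3^{2}}} \left(2 - 19\right)\right) = - 970 \left(-26 + \sqrt{\frac{-25 + 21 + 10 \cdot 9}{-5 + 3 + 2 \cdot 9}} \left(-17\right)\right) = - 970 \left(-26 + \sqrt{\frac{-25 + 21 + 90}{-5 + 3 + 18}} \left(-17\right)\right) = - 970 \left(-26 + \sqrt{\frac{1}{16} \cdot 86} \left(-17\right)\right) = - 970 \left(-26 + \sqrt{\frac{43}{8}} \left(-17\right)\right) = - 970 \left(-26 + \frac{\sqrt{86}}{4} \left(-17\right)\right) = - 970 \left(-26 - \frac{17 \sqrt{86}}{4}\right) = 25220 + \frac{8245 \sqrt{86}}{2}$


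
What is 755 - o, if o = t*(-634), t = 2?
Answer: 2023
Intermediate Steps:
o = -1268 (o = 2*(-634) = -1268)
755 - o = 755 - 1*(-1268) = 755 + 1268 = 2023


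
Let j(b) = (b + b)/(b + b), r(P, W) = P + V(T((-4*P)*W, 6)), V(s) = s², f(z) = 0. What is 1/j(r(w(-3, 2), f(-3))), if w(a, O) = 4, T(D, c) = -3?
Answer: 1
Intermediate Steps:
r(P, W) = 9 + P (r(P, W) = P + (-3)² = P + 9 = 9 + P)
j(b) = 1 (j(b) = (2*b)/((2*b)) = (2*b)*(1/(2*b)) = 1)
1/j(r(w(-3, 2), f(-3))) = 1/1 = 1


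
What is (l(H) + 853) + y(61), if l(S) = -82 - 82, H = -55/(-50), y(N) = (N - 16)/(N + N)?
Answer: 84103/122 ≈ 689.37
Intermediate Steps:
y(N) = (-16 + N)/(2*N) (y(N) = (-16 + N)/((2*N)) = (-16 + N)*(1/(2*N)) = (-16 + N)/(2*N))
H = 11/10 (H = -55*(-1/50) = 11/10 ≈ 1.1000)
l(S) = -164
(l(H) + 853) + y(61) = (-164 + 853) + (½)*(-16 + 61)/61 = 689 + (½)*(1/61)*45 = 689 + 45/122 = 84103/122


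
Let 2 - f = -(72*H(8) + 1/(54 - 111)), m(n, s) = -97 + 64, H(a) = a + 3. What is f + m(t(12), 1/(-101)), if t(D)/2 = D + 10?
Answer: 43376/57 ≈ 760.98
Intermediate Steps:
H(a) = 3 + a
t(D) = 20 + 2*D (t(D) = 2*(D + 10) = 2*(10 + D) = 20 + 2*D)
m(n, s) = -33
f = 45257/57 (f = 2 - (-1)*(72*(3 + 8) + 1/(54 - 111)) = 2 - (-1)*(72*11 + 1/(-57)) = 2 - (-1)*(792 - 1/57) = 2 - (-1)*45143/57 = 2 - 1*(-45143/57) = 2 + 45143/57 = 45257/57 ≈ 793.98)
f + m(t(12), 1/(-101)) = 45257/57 - 33 = 43376/57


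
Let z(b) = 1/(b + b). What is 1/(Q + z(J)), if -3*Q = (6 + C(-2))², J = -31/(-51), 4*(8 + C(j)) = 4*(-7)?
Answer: -62/1623 ≈ -0.038201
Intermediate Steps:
C(j) = -15 (C(j) = -8 + (4*(-7))/4 = -8 + (¼)*(-28) = -8 - 7 = -15)
J = 31/51 (J = -31*(-1/51) = 31/51 ≈ 0.60784)
Q = -27 (Q = -(6 - 15)²/3 = -⅓*(-9)² = -⅓*81 = -27)
z(b) = 1/(2*b)
1/(Q + z(J)) = 1/(-27 + 1/(2*(31/51))) = 1/(-27 + (½)*(51/31)) = 1/(-27 + 51/62) = 1/(-1623/62) = -62/1623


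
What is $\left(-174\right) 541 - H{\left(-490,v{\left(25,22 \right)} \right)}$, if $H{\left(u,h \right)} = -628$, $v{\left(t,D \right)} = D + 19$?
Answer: $-93506$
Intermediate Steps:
$v{\left(t,D \right)} = 19 + D$
$\left(-174\right) 541 - H{\left(-490,v{\left(25,22 \right)} \right)} = \left(-174\right) 541 - -628 = -94134 + 628 = -93506$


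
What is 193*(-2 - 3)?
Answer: -965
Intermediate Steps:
193*(-2 - 3) = 193*(-5) = -965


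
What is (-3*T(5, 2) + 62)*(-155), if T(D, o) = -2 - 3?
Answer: -11935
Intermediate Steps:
T(D, o) = -5
(-3*T(5, 2) + 62)*(-155) = (-3*(-5) + 62)*(-155) = (15 + 62)*(-155) = 77*(-155) = -11935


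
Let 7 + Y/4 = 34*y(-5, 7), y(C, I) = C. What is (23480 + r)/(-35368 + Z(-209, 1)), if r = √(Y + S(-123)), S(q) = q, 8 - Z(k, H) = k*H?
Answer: -23480/35151 - I*√831/35151 ≈ -0.66798 - 0.00082009*I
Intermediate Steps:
Z(k, H) = 8 - H*k (Z(k, H) = 8 - k*H = 8 - H*k)
Y = -708 (Y = -28 + 4*(34*(-5)) = -28 + 4*(-170) = -28 - 680 = -708)
r = I*√831 (r = √(-708 - 123) = √(-831) = I*√831 ≈ 28.827*I)
(23480 + r)/(-35368 + Z(-209, 1)) = (23480 + I*√831)/(-35368 + (8 - 1*1*(-209))) = (23480 + I*√831)/(-35368 + (8 + 209)) = (23480 + I*√831)/(-35368 + 217) = (23480 + I*√831)/(-35151) = (23480 + I*√831)*(-1/35151) = -23480/35151 - I*√831/35151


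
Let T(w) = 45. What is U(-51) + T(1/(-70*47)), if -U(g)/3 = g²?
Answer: -7758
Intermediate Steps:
U(g) = -3*g²
U(-51) + T(1/(-70*47)) = -3*(-51)² + 45 = -3*2601 + 45 = -7803 + 45 = -7758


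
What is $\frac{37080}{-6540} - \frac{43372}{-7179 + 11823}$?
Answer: $- \frac{1899385}{126549} \approx -15.009$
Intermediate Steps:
$\frac{37080}{-6540} - \frac{43372}{-7179 + 11823} = 37080 \left(- \frac{1}{6540}\right) - \frac{43372}{4644} = - \frac{618}{109} - \frac{10843}{1161} = - \frac{1899385}{126549}$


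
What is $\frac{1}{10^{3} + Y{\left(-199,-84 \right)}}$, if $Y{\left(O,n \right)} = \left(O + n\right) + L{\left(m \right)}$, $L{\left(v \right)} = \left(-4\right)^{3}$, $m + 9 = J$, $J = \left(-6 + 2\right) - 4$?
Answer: $\frac{1}{653} \approx 0.0015314$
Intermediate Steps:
$J = -8$ ($J = -4 - 4 = -8$)
$m = -17$ ($m = -9 - 8 = -17$)
$L{\left(v \right)} = -64$
$Y{\left(O,n \right)} = -64 + O + n$ ($Y{\left(O,n \right)} = \left(O + n\right) - 64 = -64 + O + n$)
$\frac{1}{10^{3} + Y{\left(-199,-84 \right)}} = \frac{1}{10^{3} - 347} = \frac{1}{1000 - 347} = \frac{1}{653}$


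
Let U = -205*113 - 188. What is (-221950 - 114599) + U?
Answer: -359902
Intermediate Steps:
U = -23353 (U = -23165 - 188 = -23353)
(-221950 - 114599) + U = (-221950 - 114599) - 23353 = -336549 - 23353 = -359902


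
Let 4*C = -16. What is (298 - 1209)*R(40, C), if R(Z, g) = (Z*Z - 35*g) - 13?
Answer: -1573297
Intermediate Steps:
C = -4 (C = (¼)*(-16) = -4)
R(Z, g) = -13 + Z² - 35*g (R(Z, g) = (Z² - 35*g) - 13 = -13 + Z² - 35*g)
(298 - 1209)*R(40, C) = (298 - 1209)*(-13 + 40² - 35*(-4)) = -911*(-13 + 1600 + 140) = -911*1727 = -1573297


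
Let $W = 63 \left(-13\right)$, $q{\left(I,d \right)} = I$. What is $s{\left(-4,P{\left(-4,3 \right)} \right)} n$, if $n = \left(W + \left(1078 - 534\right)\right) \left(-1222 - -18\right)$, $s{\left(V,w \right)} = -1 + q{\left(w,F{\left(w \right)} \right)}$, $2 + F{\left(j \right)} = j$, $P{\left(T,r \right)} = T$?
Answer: $-1655500$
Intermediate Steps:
$F{\left(j \right)} = -2 + j$
$W = -819$
$s{\left(V,w \right)} = -1 + w$
$n = 331100$ ($n = \left(-819 + \left(1078 - 534\right)\right) \left(-1222 - -18\right) = \left(-819 + \left(1078 - 534\right)\right) \left(-1222 + \left(-1068 + 1086\right)\right) = \left(-819 + 544\right) \left(-1222 + 18\right) = \left(-275\right) \left(-1204\right) = 331100$)
$s{\left(-4,P{\left(-4,3 \right)} \right)} n = \left(-1 - 4\right) 331100 = \left(-5\right) 331100 = -1655500$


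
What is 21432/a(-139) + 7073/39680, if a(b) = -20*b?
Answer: 8700847/1103104 ≈ 7.8876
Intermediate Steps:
21432/a(-139) + 7073/39680 = 21432/((-20*(-139))) + 7073/39680 = 21432/2780 + 7073*(1/39680) = 21432*(1/2780) + 7073/39680 = 5358/695 + 7073/39680 = 8700847/1103104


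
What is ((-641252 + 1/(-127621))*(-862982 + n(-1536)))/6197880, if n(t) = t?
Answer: 11791625175114229/131829940580 ≈ 89446.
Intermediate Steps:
((-641252 + 1/(-127621))*(-862982 + n(-1536)))/6197880 = ((-641252 + 1/(-127621))*(-862982 - 1536))/6197880 = ((-641252 - 1/127621)*(-864518))*(1/6197880) = -81837221493/127621*(-864518)*(1/6197880) = (70749751050685374/127621)*(1/6197880) = 11791625175114229/131829940580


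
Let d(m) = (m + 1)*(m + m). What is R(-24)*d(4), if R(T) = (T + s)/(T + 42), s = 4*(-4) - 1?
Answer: -820/9 ≈ -91.111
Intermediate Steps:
s = -17 (s = -16 - 1 = -17)
d(m) = 2*m*(1 + m) (d(m) = (1 + m)*(2*m) = 2*m*(1 + m))
R(T) = (-17 + T)/(42 + T) (R(T) = (T - 17)/(T + 42) = (-17 + T)/(42 + T))
R(-24)*d(4) = ((-17 - 24)/(42 - 24))*(2*4*(1 + 4)) = (-41/18)*(2*4*5) = ((1/18)*(-41))*40 = -41/18*40 = -820/9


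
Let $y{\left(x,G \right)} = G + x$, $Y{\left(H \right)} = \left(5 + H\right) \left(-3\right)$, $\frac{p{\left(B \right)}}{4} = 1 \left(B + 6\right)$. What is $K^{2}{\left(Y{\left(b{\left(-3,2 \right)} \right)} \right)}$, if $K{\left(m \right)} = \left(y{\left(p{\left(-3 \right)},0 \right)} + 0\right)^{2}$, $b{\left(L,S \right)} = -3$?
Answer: $20736$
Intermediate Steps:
$p{\left(B \right)} = 24 + 4 B$ ($p{\left(B \right)} = 4 \cdot 1 \left(B + 6\right) = 4 \cdot 1 \left(6 + B\right) = 4 \left(6 + B\right) = 24 + 4 B$)
$Y{\left(H \right)} = -15 - 3 H$
$K{\left(m \right)} = 144$ ($K{\left(m \right)} = \left(\left(0 + \left(24 + 4 \left(-3\right)\right)\right) + 0\right)^{2} = \left(\left(0 + \left(24 - 12\right)\right) + 0\right)^{2} = \left(\left(0 + 12\right) + 0\right)^{2} = \left(12 + 0\right)^{2} = 12^{2} = 144$)
$K^{2}{\left(Y{\left(b{\left(-3,2 \right)} \right)} \right)} = 144^{2} = 20736$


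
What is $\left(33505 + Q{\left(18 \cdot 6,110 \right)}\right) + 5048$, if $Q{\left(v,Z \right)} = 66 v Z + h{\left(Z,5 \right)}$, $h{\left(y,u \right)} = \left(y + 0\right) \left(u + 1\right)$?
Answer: $823293$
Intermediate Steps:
$h{\left(y,u \right)} = y \left(1 + u\right)$
$Q{\left(v,Z \right)} = 6 Z + 66 Z v$ ($Q{\left(v,Z \right)} = 66 v Z + Z \left(1 + 5\right) = 66 Z v + Z 6 = 66 Z v + 6 Z = 6 Z + 66 Z v$)
$\left(33505 + Q{\left(18 \cdot 6,110 \right)}\right) + 5048 = \left(33505 + 6 \cdot 110 \left(1 + 11 \cdot 18 \cdot 6\right)\right) + 5048 = \left(33505 + 6 \cdot 110 \left(1 + 11 \cdot 108\right)\right) + 5048 = \left(33505 + 6 \cdot 110 \left(1 + 1188\right)\right) + 5048 = \left(33505 + 6 \cdot 110 \cdot 1189\right) + 5048 = \left(33505 + 784740\right) + 5048 = 818245 + 5048 = 823293$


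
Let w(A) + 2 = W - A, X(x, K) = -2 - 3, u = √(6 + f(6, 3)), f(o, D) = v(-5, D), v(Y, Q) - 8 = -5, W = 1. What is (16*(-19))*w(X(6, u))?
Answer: -1216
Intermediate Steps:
v(Y, Q) = 3 (v(Y, Q) = 8 - 5 = 3)
f(o, D) = 3
u = 3 (u = √(6 + 3) = √9 = 3)
X(x, K) = -5
w(A) = -1 - A (w(A) = -2 + (1 - A) = -1 - A)
(16*(-19))*w(X(6, u)) = (16*(-19))*(-1 - 1*(-5)) = -304*(-1 + 5) = -304*4 = -1216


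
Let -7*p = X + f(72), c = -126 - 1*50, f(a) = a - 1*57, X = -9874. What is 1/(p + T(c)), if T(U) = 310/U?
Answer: 616/866507 ≈ 0.00071090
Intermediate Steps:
f(a) = -57 + a (f(a) = a - 57 = -57 + a)
c = -176 (c = -126 - 50 = -176)
p = 9859/7 (p = -(-9874 + (-57 + 72))/7 = -(-9874 + 15)/7 = -1/7*(-9859) = 9859/7 ≈ 1408.4)
1/(p + T(c)) = 1/(9859/7 + 310/(-176)) = 1/(9859/7 + 310*(-1/176)) = 1/(9859/7 - 155/88) = 1/(866507/616) = 616/866507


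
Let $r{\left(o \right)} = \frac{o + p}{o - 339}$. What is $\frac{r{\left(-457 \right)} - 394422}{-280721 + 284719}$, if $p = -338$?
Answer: $- \frac{313959117}{3182408} \approx -98.655$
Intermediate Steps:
$r{\left(o \right)} = \frac{-338 + o}{-339 + o}$ ($r{\left(o \right)} = \frac{o - 338}{o - 339} = \frac{-338 + o}{-339 + o}$)
$\frac{r{\left(-457 \right)} - 394422}{-280721 + 284719} = \frac{\frac{-338 - 457}{-339 - 457} - 394422}{-280721 + 284719} = \frac{\frac{1}{-796} \left(-795\right) - 394422}{3998} = \left(\left(- \frac{1}{796}\right) \left(-795\right) - 394422\right) \frac{1}{3998} = \left(\frac{795}{796} - 394422\right) \frac{1}{3998} = \left(- \frac{313959117}{796}\right) \frac{1}{3998} = - \frac{313959117}{3182408}$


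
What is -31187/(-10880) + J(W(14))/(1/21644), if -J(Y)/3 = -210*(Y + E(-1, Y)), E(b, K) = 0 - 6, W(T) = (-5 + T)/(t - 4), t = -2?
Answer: -1112674720813/10880 ≈ -1.0227e+8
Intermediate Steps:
W(T) = ⅚ - T/6 (W(T) = (-5 + T)/(-2 - 4) = (-5 + T)/(-6) = (-5 + T)*(-⅙) = ⅚ - T/6)
E(b, K) = -6
J(Y) = -3780 + 630*Y (J(Y) = -(-630)*(Y - 6) = -(-630)*(-6 + Y) = -3*(1260 - 210*Y) = -3780 + 630*Y)
-31187/(-10880) + J(W(14))/(1/21644) = -31187/(-10880) + (-3780 + 630*(⅚ - ⅙*14))/(1/21644) = -31187*(-1/10880) + (-3780 + 630*(⅚ - 7/3))/(1/21644) = 31187/10880 + (-3780 + 630*(-3/2))*21644 = 31187/10880 + (-3780 - 945)*21644 = 31187/10880 - 4725*21644 = 31187/10880 - 102267900 = -1112674720813/10880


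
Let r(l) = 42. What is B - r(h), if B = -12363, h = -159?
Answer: -12405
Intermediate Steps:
B - r(h) = -12363 - 1*42 = -12363 - 42 = -12405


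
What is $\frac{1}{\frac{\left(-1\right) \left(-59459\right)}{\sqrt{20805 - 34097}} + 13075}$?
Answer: $\frac{173792900}{2275877540181} + \frac{118918 i \sqrt{3323}}{2275877540181} \approx 7.6363 \cdot 10^{-5} + 3.0121 \cdot 10^{-6} i$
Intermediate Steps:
$\frac{1}{\frac{\left(-1\right) \left(-59459\right)}{\sqrt{20805 - 34097}} + 13075} = \frac{1}{\frac{59459}{\sqrt{-13292}} + 13075} = \frac{1}{\frac{59459}{2 i \sqrt{3323}} + 13075} = \frac{1}{59459 \left(- \frac{i \sqrt{3323}}{6646}\right) + 13075} = \frac{1}{- \frac{59459 i \sqrt{3323}}{6646} + 13075} = \frac{1}{13075 - \frac{59459 i \sqrt{3323}}{6646}}$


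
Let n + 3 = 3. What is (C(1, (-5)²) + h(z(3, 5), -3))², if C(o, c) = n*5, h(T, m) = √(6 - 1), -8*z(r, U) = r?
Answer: 5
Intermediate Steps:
n = 0 (n = -3 + 3 = 0)
z(r, U) = -r/8
h(T, m) = √5
C(o, c) = 0 (C(o, c) = 0*5 = 0)
(C(1, (-5)²) + h(z(3, 5), -3))² = (0 + √5)² = (√5)² = 5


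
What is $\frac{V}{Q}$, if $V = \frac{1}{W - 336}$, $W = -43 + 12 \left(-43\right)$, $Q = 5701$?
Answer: $- \frac{1}{5102395} \approx -1.9599 \cdot 10^{-7}$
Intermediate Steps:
$W = -559$ ($W = -43 - 516 = -559$)
$V = - \frac{1}{895}$ ($V = \frac{1}{-559 - 336} = \frac{1}{-895} = - \frac{1}{895} \approx -0.0011173$)
$\frac{V}{Q} = - \frac{1}{895 \cdot 5701} = \left(- \frac{1}{895}\right) \frac{1}{5701} = - \frac{1}{5102395}$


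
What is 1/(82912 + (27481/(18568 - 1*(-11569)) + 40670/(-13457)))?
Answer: 405553609/33624404969435 ≈ 1.2061e-5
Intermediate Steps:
1/(82912 + (27481/(18568 - 1*(-11569)) + 40670/(-13457))) = 1/(82912 + (27481/(18568 + 11569) + 40670*(-1/13457))) = 1/(82912 + (27481/30137 - 40670/13457)) = 1/(82912 - 855859973/405553609) = 1/(33624404969435/405553609) = 405553609/33624404969435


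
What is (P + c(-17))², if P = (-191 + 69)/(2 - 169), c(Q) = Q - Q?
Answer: 14884/27889 ≈ 0.53369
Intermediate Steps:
c(Q) = 0
P = 122/167 (P = -122/(-167) = -122*(-1/167) = 122/167 ≈ 0.73054)
(P + c(-17))² = (122/167 + 0)² = (122/167)² = 14884/27889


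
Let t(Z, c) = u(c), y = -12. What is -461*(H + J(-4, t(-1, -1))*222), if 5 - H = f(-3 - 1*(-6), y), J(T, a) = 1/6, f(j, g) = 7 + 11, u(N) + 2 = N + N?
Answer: -11064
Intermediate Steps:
u(N) = -2 + 2*N (u(N) = -2 + (N + N) = -2 + 2*N)
t(Z, c) = -2 + 2*c
f(j, g) = 18
J(T, a) = ⅙
H = -13 (H = 5 - 1*18 = 5 - 18 = -13)
-461*(H + J(-4, t(-1, -1))*222) = -461*(-13 + (⅙)*222) = -461*(-13 + 37) = -461*24 = -11064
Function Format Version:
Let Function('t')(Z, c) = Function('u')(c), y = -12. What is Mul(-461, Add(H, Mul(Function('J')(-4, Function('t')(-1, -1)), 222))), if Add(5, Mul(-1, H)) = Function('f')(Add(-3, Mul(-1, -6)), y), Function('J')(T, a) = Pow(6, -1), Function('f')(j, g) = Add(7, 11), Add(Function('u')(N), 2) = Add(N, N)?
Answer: -11064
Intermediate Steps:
Function('u')(N) = Add(-2, Mul(2, N)) (Function('u')(N) = Add(-2, Add(N, N)) = Add(-2, Mul(2, N)))
Function('t')(Z, c) = Add(-2, Mul(2, c))
Function('f')(j, g) = 18
Function('J')(T, a) = Rational(1, 6)
H = -13 (H = Add(5, Mul(-1, 18)) = Add(5, -18) = -13)
Mul(-461, Add(H, Mul(Function('J')(-4, Function('t')(-1, -1)), 222))) = Mul(-461, Add(-13, Mul(Rational(1, 6), 222))) = Mul(-461, Add(-13, 37)) = Mul(-461, 24) = -11064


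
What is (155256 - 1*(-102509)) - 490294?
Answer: -232529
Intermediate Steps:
(155256 - 1*(-102509)) - 490294 = (155256 + 102509) - 490294 = 257765 - 490294 = -232529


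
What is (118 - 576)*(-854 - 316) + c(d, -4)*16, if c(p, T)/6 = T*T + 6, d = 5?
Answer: 537972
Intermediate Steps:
c(p, T) = 36 + 6*T² (c(p, T) = 6*(T*T + 6) = 6*(T² + 6) = 6*(6 + T²) = 36 + 6*T²)
(118 - 576)*(-854 - 316) + c(d, -4)*16 = (118 - 576)*(-854 - 316) + (36 + 6*(-4)²)*16 = -458*(-1170) + (36 + 6*16)*16 = 535860 + (36 + 96)*16 = 535860 + 132*16 = 535860 + 2112 = 537972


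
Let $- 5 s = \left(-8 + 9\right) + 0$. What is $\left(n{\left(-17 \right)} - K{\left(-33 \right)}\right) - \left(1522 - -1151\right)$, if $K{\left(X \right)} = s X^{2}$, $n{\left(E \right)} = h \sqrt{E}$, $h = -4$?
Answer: $- \frac{12276}{5} - 4 i \sqrt{17} \approx -2455.2 - 16.492 i$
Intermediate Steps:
$s = - \frac{1}{5}$ ($s = - \frac{\left(-8 + 9\right) + 0}{5} = - \frac{1 + 0}{5} = \left(- \frac{1}{5}\right) 1 = - \frac{1}{5} \approx -0.2$)
$n{\left(E \right)} = - 4 \sqrt{E}$
$K{\left(X \right)} = - \frac{X^{2}}{5}$
$\left(n{\left(-17 \right)} - K{\left(-33 \right)}\right) - \left(1522 - -1151\right) = \left(- 4 \sqrt{-17} - - \frac{\left(-33\right)^{2}}{5}\right) - \left(1522 - -1151\right) = \left(- 4 i \sqrt{17} - \left(- \frac{1}{5}\right) 1089\right) - \left(1522 + 1151\right) = \left(- 4 i \sqrt{17} - - \frac{1089}{5}\right) - 2673 = \left(- 4 i \sqrt{17} + \frac{1089}{5}\right) - 2673 = \left(\frac{1089}{5} - 4 i \sqrt{17}\right) - 2673 = - \frac{12276}{5} - 4 i \sqrt{17}$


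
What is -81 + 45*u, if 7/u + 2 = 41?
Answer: -948/13 ≈ -72.923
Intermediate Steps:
u = 7/39 (u = 7/(-2 + 41) = 7/39 ≈ 0.17949)
-81 + 45*u = -81 + 45*(7/39) = -81 + 105/13 = -948/13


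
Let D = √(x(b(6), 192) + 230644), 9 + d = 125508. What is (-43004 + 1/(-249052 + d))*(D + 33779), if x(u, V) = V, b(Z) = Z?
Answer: -179477055861927/123553 - 10626546426*√57709/123553 ≈ -1.4733e+9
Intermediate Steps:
d = 125499 (d = -9 + 125508 = 125499)
D = 2*√57709 (D = √(192 + 230644) = √230836 = 2*√57709 ≈ 480.45)
(-43004 + 1/(-249052 + d))*(D + 33779) = (-43004 + 1/(-249052 + 125499))*(2*√57709 + 33779) = (-43004 + 1/(-123553))*(33779 + 2*√57709) = (-43004 - 1/123553)*(33779 + 2*√57709) = -5313273213*(33779 + 2*√57709)/123553 = -179477055861927/123553 - 10626546426*√57709/123553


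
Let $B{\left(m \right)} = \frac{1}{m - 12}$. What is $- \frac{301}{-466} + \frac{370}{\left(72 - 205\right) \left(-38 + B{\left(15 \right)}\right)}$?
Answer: $\frac{5040989}{7003514} \approx 0.71978$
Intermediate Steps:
$B{\left(m \right)} = \frac{1}{-12 + m}$
$- \frac{301}{-466} + \frac{370}{\left(72 - 205\right) \left(-38 + B{\left(15 \right)}\right)} = - \frac{301}{-466} + \frac{370}{\left(72 - 205\right) \left(-38 + \frac{1}{-12 + 15}\right)} = \left(-301\right) \left(- \frac{1}{466}\right) + \frac{370}{\left(-133\right) \left(-38 + \frac{1}{3}\right)} = \frac{301}{466} + \frac{370}{\left(-133\right) \left(-38 + \frac{1}{3}\right)} = \frac{301}{466} + \frac{370}{\left(-133\right) \left(- \frac{113}{3}\right)} = \frac{301}{466} + \frac{370}{\frac{15029}{3}} = \frac{301}{466} + 370 \cdot \frac{3}{15029} = \frac{301}{466} + \frac{1110}{15029} = \frac{5040989}{7003514}$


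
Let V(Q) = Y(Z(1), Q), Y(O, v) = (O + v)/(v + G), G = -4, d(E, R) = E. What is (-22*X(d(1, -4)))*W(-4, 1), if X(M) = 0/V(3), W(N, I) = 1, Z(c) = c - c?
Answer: 0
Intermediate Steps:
Z(c) = 0
Y(O, v) = (O + v)/(-4 + v) (Y(O, v) = (O + v)/(v - 4) = (O + v)/(-4 + v))
V(Q) = Q/(-4 + Q) (V(Q) = (0 + Q)/(-4 + Q) = Q/(-4 + Q))
X(M) = 0 (X(M) = 0/((3/(-4 + 3))) = 0/((3/(-1))) = 0/((3*(-1))) = 0/(-3) = 0*(-⅓) = 0)
(-22*X(d(1, -4)))*W(-4, 1) = -22*0*1 = 0*1 = 0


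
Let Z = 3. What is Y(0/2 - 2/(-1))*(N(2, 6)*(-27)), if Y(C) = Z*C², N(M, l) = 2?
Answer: -648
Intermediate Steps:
Y(C) = 3*C²
Y(0/2 - 2/(-1))*(N(2, 6)*(-27)) = (3*(0/2 - 2/(-1))²)*(2*(-27)) = (3*(0*(½) - 2*(-1))²)*(-54) = (3*(0 + 2)²)*(-54) = (3*2²)*(-54) = (3*4)*(-54) = 12*(-54) = -648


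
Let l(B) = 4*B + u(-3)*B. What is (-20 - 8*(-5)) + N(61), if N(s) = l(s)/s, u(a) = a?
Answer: 21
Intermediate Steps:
l(B) = B (l(B) = 4*B - 3*B = B)
N(s) = 1 (N(s) = s/s = 1)
(-20 - 8*(-5)) + N(61) = (-20 - 8*(-5)) + 1 = (-20 + 40) + 1 = 20 + 1 = 21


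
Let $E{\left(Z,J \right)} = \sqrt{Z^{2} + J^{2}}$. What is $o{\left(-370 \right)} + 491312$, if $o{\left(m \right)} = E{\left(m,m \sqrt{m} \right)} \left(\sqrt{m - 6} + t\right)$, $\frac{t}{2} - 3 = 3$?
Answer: $491312 - 2220 \sqrt{3854} + 13320 i \sqrt{41} \approx 3.5349 \cdot 10^{5} + 85290.0 i$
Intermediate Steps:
$E{\left(Z,J \right)} = \sqrt{J^{2} + Z^{2}}$
$t = 12$ ($t = 6 + 2 \cdot 3 = 6 + 6 = 12$)
$o{\left(m \right)} = \sqrt{m^{2} + m^{3}} \left(12 + \sqrt{-6 + m}\right)$ ($o{\left(m \right)} = \sqrt{\left(m \sqrt{m}\right)^{2} + m^{2}} \left(\sqrt{m - 6} + 12\right) = \sqrt{\left(m^{\frac{3}{2}}\right)^{2} + m^{2}} \left(\sqrt{-6 + m} + 12\right) = \sqrt{m^{3} + m^{2}} \left(12 + \sqrt{-6 + m}\right) = \sqrt{m^{2} + m^{3}} \left(12 + \sqrt{-6 + m}\right)$)
$o{\left(-370 \right)} + 491312 = \sqrt{\left(-370\right)^{2} \left(1 - 370\right)} \left(12 + \sqrt{-6 - 370}\right) + 491312 = \sqrt{136900 \left(-369\right)} \left(12 + \sqrt{-376}\right) + 491312 = \sqrt{-50516100} \left(12 + 2 i \sqrt{94}\right) + 491312 = 1110 i \sqrt{41} \left(12 + 2 i \sqrt{94}\right) + 491312 = 491312 + 1110 i \sqrt{41} \left(12 + 2 i \sqrt{94}\right)$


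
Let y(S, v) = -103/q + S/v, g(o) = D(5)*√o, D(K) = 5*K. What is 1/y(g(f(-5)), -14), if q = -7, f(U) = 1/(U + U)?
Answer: 5768/84997 + 70*I*√10/84997 ≈ 0.067861 + 0.0026043*I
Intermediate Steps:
f(U) = 1/(2*U)
g(o) = 25*√o (g(o) = (5*5)*√o = 25*√o)
y(S, v) = 103/7 + S/v (y(S, v) = -103/(-7) + S/v = -103*(-⅐) + S/v = 103/7 + S/v)
1/y(g(f(-5)), -14) = 1/(103/7 + (25*√((½)/(-5)))/(-14)) = 1/(103/7 + (25*√((½)*(-⅕)))*(-1/14)) = 1/(103/7 + (25*√(-⅒))*(-1/14)) = 1/(103/7 + (25*(I*√10/10))*(-1/14)) = 1/(103/7 + (5*I*√10/2)*(-1/14)) = 1/(103/7 - 5*I*√10/28)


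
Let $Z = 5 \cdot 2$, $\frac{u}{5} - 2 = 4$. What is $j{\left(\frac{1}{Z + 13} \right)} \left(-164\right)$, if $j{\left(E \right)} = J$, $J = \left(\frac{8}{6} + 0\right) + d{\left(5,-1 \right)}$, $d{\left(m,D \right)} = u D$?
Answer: $\frac{14104}{3} \approx 4701.3$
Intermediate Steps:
$u = 30$ ($u = 10 + 5 \cdot 4 = 10 + 20 = 30$)
$Z = 10$
$d{\left(m,D \right)} = 30 D$
$J = - \frac{86}{3}$ ($J = \left(\frac{8}{6} + 0\right) + 30 \left(-1\right) = \left(8 \cdot \frac{1}{6} + 0\right) - 30 = \left(\frac{4}{3} + 0\right) - 30 = \frac{4}{3} - 30 = - \frac{86}{3} \approx -28.667$)
$j{\left(E \right)} = - \frac{86}{3}$
$j{\left(\frac{1}{Z + 13} \right)} \left(-164\right) = \left(- \frac{86}{3}\right) \left(-164\right) = \frac{14104}{3}$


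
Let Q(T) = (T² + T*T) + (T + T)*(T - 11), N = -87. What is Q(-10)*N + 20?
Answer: -53920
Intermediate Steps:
Q(T) = 2*T² + 2*T*(-11 + T) (Q(T) = (T² + T²) + (2*T)*(-11 + T) = 2*T² + 2*T*(-11 + T))
Q(-10)*N + 20 = (2*(-10)*(-11 + 2*(-10)))*(-87) + 20 = (2*(-10)*(-11 - 20))*(-87) + 20 = (2*(-10)*(-31))*(-87) + 20 = 620*(-87) + 20 = -53940 + 20 = -53920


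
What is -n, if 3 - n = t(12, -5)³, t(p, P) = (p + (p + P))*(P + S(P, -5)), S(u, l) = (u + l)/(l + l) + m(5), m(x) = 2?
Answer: -54875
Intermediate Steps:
S(u, l) = 2 + (l + u)/(2*l) (S(u, l) = (u + l)/(l + l) + 2 = (l + u)/((2*l)) + 2 = (l + u)*(1/(2*l)) + 2 = (l + u)/(2*l) + 2 = 2 + (l + u)/(2*l))
t(p, P) = (5/2 + 9*P/10)*(P + 2*p) (t(p, P) = (p + (p + P))*(P + (½)*(P + 5*(-5))/(-5)) = (p + (P + p))*(P + (½)*(-⅕)*(P - 25)) = (P + 2*p)*(P + (½)*(-⅕)*(-25 + P)) = (P + 2*p)*(P + (5/2 - P/10)) = (P + 2*p)*(5/2 + 9*P/10) = (5/2 + 9*P/10)*(P + 2*p))
n = 54875 (n = 3 - (5*12 + (5/2)*(-5) + (9/10)*(-5)² + (9/5)*(-5)*12)³ = 3 - (60 - 25/2 + (9/10)*25 - 108)³ = 3 - (60 - 25/2 + 45/2 - 108)³ = 3 - 1*(-38)³ = 3 - 1*(-54872) = 3 + 54872 = 54875)
-n = -1*54875 = -54875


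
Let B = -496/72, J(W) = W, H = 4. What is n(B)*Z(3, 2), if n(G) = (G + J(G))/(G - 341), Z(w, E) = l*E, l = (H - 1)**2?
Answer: 72/101 ≈ 0.71287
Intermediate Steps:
l = 9 (l = (4 - 1)**2 = 3**2 = 9)
B = -62/9 (B = -496*1/72 = -62/9 ≈ -6.8889)
Z(w, E) = 9*E
n(G) = 2*G/(-341 + G) (n(G) = (G + G)/(G - 341) = (2*G)/(-341 + G) = 2*G/(-341 + G))
n(B)*Z(3, 2) = (2*(-62/9)/(-341 - 62/9))*(9*2) = (2*(-62/9)/(-3131/9))*18 = (2*(-62/9)*(-9/3131))*18 = (4/101)*18 = 72/101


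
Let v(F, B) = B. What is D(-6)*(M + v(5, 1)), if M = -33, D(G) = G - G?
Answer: 0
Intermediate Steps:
D(G) = 0
D(-6)*(M + v(5, 1)) = 0*(-33 + 1) = 0*(-32) = 0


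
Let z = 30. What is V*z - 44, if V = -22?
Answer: -704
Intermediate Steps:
V*z - 44 = -22*30 - 44 = -660 - 44 = -704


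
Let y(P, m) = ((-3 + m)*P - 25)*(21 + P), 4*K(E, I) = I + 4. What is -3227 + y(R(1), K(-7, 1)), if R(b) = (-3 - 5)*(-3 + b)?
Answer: -5188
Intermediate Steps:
K(E, I) = 1 + I/4 (K(E, I) = (I + 4)/4 = (4 + I)/4 = 1 + I/4)
R(b) = 24 - 8*b (R(b) = -8*(-3 + b) = 24 - 8*b)
y(P, m) = (-25 + P*(-3 + m))*(21 + P) (y(P, m) = (P*(-3 + m) - 25)*(21 + P) = (-25 + P*(-3 + m))*(21 + P))
-3227 + y(R(1), K(-7, 1)) = -3227 + (-525 - 88*(24 - 8*1) - 3*(24 - 8*1)**2 + (1 + (1/4)*1)*(24 - 8*1)**2 + 21*(24 - 8*1)*(1 + (1/4)*1)) = -3227 + (-525 - 88*(24 - 8) - 3*(24 - 8)**2 + (1 + 1/4)*(24 - 8)**2 + 21*(24 - 8)*(1 + 1/4)) = -3227 + (-525 - 88*16 - 3*16**2 + (5/4)*16**2 + 21*16*(5/4)) = -3227 + (-525 - 1408 - 3*256 + (5/4)*256 + 420) = -3227 + (-525 - 1408 - 768 + 320 + 420) = -3227 - 1961 = -5188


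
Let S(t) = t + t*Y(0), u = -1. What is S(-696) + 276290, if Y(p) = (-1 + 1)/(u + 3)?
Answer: 275594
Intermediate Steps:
Y(p) = 0 (Y(p) = (-1 + 1)/(-1 + 3) = 0/2 = 0*(½) = 0)
S(t) = t (S(t) = t + t*0 = t + 0 = t)
S(-696) + 276290 = -696 + 276290 = 275594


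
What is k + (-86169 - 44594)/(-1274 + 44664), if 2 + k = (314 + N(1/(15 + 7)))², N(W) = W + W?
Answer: 517921192047/5250190 ≈ 98648.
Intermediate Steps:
N(W) = 2*W
k = 11936783/121 (k = -2 + (314 + 2/(15 + 7))² = -2 + (314 + 2/22)² = -2 + (314 + 2*(1/22))² = -2 + (314 + 1/11)² = -2 + (3455/11)² = -2 + 11937025/121 = 11936783/121 ≈ 98651.)
k + (-86169 - 44594)/(-1274 + 44664) = 11936783/121 + (-86169 - 44594)/(-1274 + 44664) = 11936783/121 - 130763/43390 = 517921192047/5250190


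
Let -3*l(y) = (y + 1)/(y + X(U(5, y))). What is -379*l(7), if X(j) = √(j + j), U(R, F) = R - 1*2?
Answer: 21224/129 - 3032*√6/129 ≈ 106.95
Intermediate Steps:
U(R, F) = -2 + R (U(R, F) = R - 2 = -2 + R)
X(j) = √2*√j (X(j) = √(2*j) = √2*√j)
l(y) = -(1 + y)/(3*(y + √6)) (l(y) = -(y + 1)/(3*(y + √2*√(-2 + 5))) = -(1 + y)/(3*(y + √2*√3)) = -(1 + y)/(3*(y + √6)))
-379*l(7) = -379*(-1 - 1*7)/(3*(7 + √6)) = -379*(-1 - 7)/(3*(7 + √6)) = -379*(-8)/(3*(7 + √6)) = -(-3032)/(3*(7 + √6)) = 3032/(3*(7 + √6))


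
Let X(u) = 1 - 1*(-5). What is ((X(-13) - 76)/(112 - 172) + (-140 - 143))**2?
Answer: 2859481/36 ≈ 79430.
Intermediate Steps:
X(u) = 6 (X(u) = 1 + 5 = 6)
((X(-13) - 76)/(112 - 172) + (-140 - 143))**2 = ((6 - 76)/(112 - 172) + (-140 - 143))**2 = (-70/(-60) - 283)**2 = (-70*(-1/60) - 283)**2 = (7/6 - 283)**2 = (-1691/6)**2 = 2859481/36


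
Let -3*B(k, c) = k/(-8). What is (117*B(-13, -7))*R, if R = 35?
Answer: -17745/8 ≈ -2218.1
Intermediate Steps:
B(k, c) = k/24 (B(k, c) = -k/(3*(-8)) = -k*(-1)/(3*8) = -(-1)*k/24 = k/24)
(117*B(-13, -7))*R = (117*((1/24)*(-13)))*35 = (117*(-13/24))*35 = -507/8*35 = -17745/8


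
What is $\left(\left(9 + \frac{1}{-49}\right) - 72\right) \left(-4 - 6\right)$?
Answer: $\frac{30880}{49} \approx 630.2$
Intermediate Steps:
$\left(\left(9 + \frac{1}{-49}\right) - 72\right) \left(-4 - 6\right) = \left(\left(9 - \frac{1}{49}\right) - 72\right) \left(-4 - 6\right) = \left(\frac{440}{49} - 72\right) \left(-10\right) = \left(- \frac{3088}{49}\right) \left(-10\right) = \frac{30880}{49}$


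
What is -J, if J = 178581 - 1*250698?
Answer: 72117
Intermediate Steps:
J = -72117 (J = 178581 - 250698 = -72117)
-J = -1*(-72117) = 72117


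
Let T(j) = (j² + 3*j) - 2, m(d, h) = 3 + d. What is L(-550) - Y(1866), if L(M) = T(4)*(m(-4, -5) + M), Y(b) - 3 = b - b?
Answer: -14329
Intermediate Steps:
T(j) = -2 + j² + 3*j
Y(b) = 3 (Y(b) = 3 + (b - b) = 3 + 0 = 3)
L(M) = -26 + 26*M (L(M) = (-2 + 4² + 3*4)*((3 - 4) + M) = (-2 + 16 + 12)*(-1 + M) = 26*(-1 + M) = -26 + 26*M)
L(-550) - Y(1866) = (-26 + 26*(-550)) - 1*3 = (-26 - 14300) - 3 = -14326 - 3 = -14329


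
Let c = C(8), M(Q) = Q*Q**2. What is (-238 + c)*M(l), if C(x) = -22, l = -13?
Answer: 571220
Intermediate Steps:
M(Q) = Q**3
c = -22
(-238 + c)*M(l) = (-238 - 22)*(-13)**3 = -260*(-2197) = 571220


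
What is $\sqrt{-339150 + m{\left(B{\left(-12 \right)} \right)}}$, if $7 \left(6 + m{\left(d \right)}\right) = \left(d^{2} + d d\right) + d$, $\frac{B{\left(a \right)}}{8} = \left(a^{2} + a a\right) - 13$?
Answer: $\frac{6 \sqrt{1421021}}{7} \approx 1021.8$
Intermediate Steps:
$B{\left(a \right)} = -104 + 16 a^{2}$ ($B{\left(a \right)} = 8 \left(\left(a^{2} + a a\right) - 13\right) = 8 \left(\left(a^{2} + a^{2}\right) - 13\right) = 8 \left(2 a^{2} - 13\right) = 8 \left(-13 + 2 a^{2}\right) = -104 + 16 a^{2}$)
$m{\left(d \right)} = -6 + \frac{d}{7} + \frac{2 d^{2}}{7}$ ($m{\left(d \right)} = -6 + \frac{\left(d^{2} + d d\right) + d}{7} = -6 + \frac{\left(d^{2} + d^{2}\right) + d}{7} = -6 + \frac{2 d^{2} + d}{7} = -6 + \frac{d + 2 d^{2}}{7} = -6 + \left(\frac{d}{7} + \frac{2 d^{2}}{7}\right) = -6 + \frac{d}{7} + \frac{2 d^{2}}{7}$)
$\sqrt{-339150 + m{\left(B{\left(-12 \right)} \right)}} = \sqrt{-339150 + \left(-6 + \frac{-104 + 16 \left(-12\right)^{2}}{7} + \frac{2 \left(-104 + 16 \left(-12\right)^{2}\right)^{2}}{7}\right)} = \sqrt{-339150 + \left(-6 + \frac{-104 + 16 \cdot 144}{7} + \frac{2 \left(-104 + 16 \cdot 144\right)^{2}}{7}\right)} = \sqrt{-339150 + \left(-6 + \frac{-104 + 2304}{7} + \frac{2 \left(-104 + 2304\right)^{2}}{7}\right)} = \sqrt{-339150 + \left(-6 + \frac{1}{7} \cdot 2200 + \frac{2 \cdot 2200^{2}}{7}\right)} = \sqrt{-339150 + \left(-6 + \frac{2200}{7} + \frac{2}{7} \cdot 4840000\right)} = \sqrt{-339150 + \left(-6 + \frac{2200}{7} + \frac{9680000}{7}\right)} = \sqrt{-339150 + \frac{9682158}{7}} = \sqrt{\frac{7308108}{7}} = \frac{6 \sqrt{1421021}}{7}$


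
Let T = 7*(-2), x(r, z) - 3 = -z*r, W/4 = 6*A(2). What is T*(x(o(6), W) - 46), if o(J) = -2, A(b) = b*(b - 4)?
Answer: 3290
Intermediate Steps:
A(b) = b*(-4 + b)
W = -96 (W = 4*(6*(2*(-4 + 2))) = 4*(6*(2*(-2))) = 4*(6*(-4)) = 4*(-24) = -96)
x(r, z) = 3 - r*z (x(r, z) = 3 - z*r = 3 - r*z)
T = -14
T*(x(o(6), W) - 46) = -14*((3 - 1*(-2)*(-96)) - 46) = -14*((3 - 192) - 46) = -14*(-189 - 46) = -14*(-235) = 3290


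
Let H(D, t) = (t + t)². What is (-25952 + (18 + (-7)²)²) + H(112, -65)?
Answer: -4563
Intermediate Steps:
H(D, t) = 4*t² (H(D, t) = (2*t)² = 4*t²)
(-25952 + (18 + (-7)²)²) + H(112, -65) = (-25952 + (18 + (-7)²)²) + 4*(-65)² = (-25952 + (18 + 49)²) + 4*4225 = (-25952 + 67²) + 16900 = (-25952 + 4489) + 16900 = -21463 + 16900 = -4563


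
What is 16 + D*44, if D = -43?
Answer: -1876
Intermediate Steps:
16 + D*44 = 16 - 43*44 = 16 - 1892 = -1876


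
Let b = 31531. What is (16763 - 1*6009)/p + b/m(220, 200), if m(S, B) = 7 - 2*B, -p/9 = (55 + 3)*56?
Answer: -154323419/1914696 ≈ -80.599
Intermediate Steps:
p = -29232 (p = -9*(55 + 3)*56 = -522*56 = -9*3248 = -29232)
(16763 - 1*6009)/p + b/m(220, 200) = (16763 - 1*6009)/(-29232) + 31531/(7 - 2*200) = (16763 - 6009)*(-1/29232) + 31531/(7 - 400) = 10754*(-1/29232) + 31531/(-393) = -5377/14616 + 31531*(-1/393) = -5377/14616 - 31531/393 = -154323419/1914696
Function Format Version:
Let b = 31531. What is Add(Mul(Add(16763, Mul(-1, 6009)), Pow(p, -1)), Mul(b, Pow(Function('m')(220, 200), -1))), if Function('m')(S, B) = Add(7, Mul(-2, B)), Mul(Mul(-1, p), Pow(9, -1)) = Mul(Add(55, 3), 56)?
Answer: Rational(-154323419, 1914696) ≈ -80.599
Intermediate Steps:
p = -29232 (p = Mul(-9, Mul(Add(55, 3), 56)) = Mul(-9, Mul(58, 56)) = Mul(-9, 3248) = -29232)
Add(Mul(Add(16763, Mul(-1, 6009)), Pow(p, -1)), Mul(b, Pow(Function('m')(220, 200), -1))) = Add(Mul(Add(16763, Mul(-1, 6009)), Pow(-29232, -1)), Mul(31531, Pow(Add(7, Mul(-2, 200)), -1))) = Add(Mul(Add(16763, -6009), Rational(-1, 29232)), Mul(31531, Pow(Add(7, -400), -1))) = Add(Mul(10754, Rational(-1, 29232)), Mul(31531, Pow(-393, -1))) = Add(Rational(-5377, 14616), Mul(31531, Rational(-1, 393))) = Add(Rational(-5377, 14616), Rational(-31531, 393)) = Rational(-154323419, 1914696)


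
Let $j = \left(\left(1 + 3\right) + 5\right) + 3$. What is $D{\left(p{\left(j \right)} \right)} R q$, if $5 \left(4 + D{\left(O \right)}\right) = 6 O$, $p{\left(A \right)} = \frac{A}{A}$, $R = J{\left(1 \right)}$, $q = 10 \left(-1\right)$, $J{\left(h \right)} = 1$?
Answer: $28$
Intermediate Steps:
$q = -10$
$R = 1$
$j = 12$ ($j = \left(4 + 5\right) + 3 = 9 + 3 = 12$)
$p{\left(A \right)} = 1$
$D{\left(O \right)} = -4 + \frac{6 O}{5}$
$D{\left(p{\left(j \right)} \right)} R q = \left(-4 + \frac{6}{5} \cdot 1\right) 1 \left(-10\right) = \left(-4 + \frac{6}{5}\right) 1 \left(-10\right) = \left(- \frac{14}{5}\right) 1 \left(-10\right) = \left(- \frac{14}{5}\right) \left(-10\right) = 28$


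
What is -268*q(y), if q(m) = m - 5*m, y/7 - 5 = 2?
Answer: 52528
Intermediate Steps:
y = 49 (y = 35 + 7*2 = 35 + 14 = 49)
q(m) = -4*m
-268*q(y) = -(-1072)*49 = -268*(-196) = 52528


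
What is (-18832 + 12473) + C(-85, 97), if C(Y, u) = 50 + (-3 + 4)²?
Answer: -6308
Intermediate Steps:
C(Y, u) = 51 (C(Y, u) = 50 + 1² = 50 + 1 = 51)
(-18832 + 12473) + C(-85, 97) = (-18832 + 12473) + 51 = -6359 + 51 = -6308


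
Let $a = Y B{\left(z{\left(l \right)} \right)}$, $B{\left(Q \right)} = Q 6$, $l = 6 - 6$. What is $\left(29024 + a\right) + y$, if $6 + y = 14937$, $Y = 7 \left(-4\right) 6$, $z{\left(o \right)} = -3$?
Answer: $46979$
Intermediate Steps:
$l = 0$ ($l = 6 - 6 = 0$)
$Y = -168$ ($Y = \left(-28\right) 6 = -168$)
$y = 14931$ ($y = -6 + 14937 = 14931$)
$B{\left(Q \right)} = 6 Q$
$a = 3024$ ($a = - 168 \cdot 6 \left(-3\right) = \left(-168\right) \left(-18\right) = 3024$)
$\left(29024 + a\right) + y = \left(29024 + 3024\right) + 14931 = 32048 + 14931 = 46979$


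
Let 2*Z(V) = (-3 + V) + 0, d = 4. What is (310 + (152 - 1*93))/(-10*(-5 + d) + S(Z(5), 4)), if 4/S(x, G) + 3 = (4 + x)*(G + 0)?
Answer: 2091/58 ≈ 36.052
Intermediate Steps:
Z(V) = -3/2 + V/2 (Z(V) = ((-3 + V) + 0)/2 = (-3 + V)/2 = -3/2 + V/2)
S(x, G) = 4/(-3 + G*(4 + x)) (S(x, G) = 4/(-3 + (4 + x)*(G + 0)) = 4/(-3 + (4 + x)*G) = 4/(-3 + G*(4 + x)))
(310 + (152 - 1*93))/(-10*(-5 + d) + S(Z(5), 4)) = (310 + (152 - 1*93))/(-10*(-5 + 4) + 4/(-3 + 4*4 + 4*(-3/2 + (½)*5))) = (310 + (152 - 93))/(-10*(-1) + 4/(-3 + 16 + 4*(-3/2 + 5/2))) = (310 + 59)/(10 + 4/(-3 + 16 + 4*1)) = 369/(10 + 4/(-3 + 16 + 4)) = 369/(10 + 4/17) = 369/(174/17) = 369*(17/174) = 2091/58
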